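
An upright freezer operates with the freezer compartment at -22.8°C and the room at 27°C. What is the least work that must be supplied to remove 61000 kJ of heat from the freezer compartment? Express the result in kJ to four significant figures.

In absolute terms T_C = 250.35 K and T_H = 300.15 K, so ΔT = 49.80 K.
The reversible limit is COP_R = T_C/ΔT = 5.027, so W_min = Q_C/COP = Q_C·ΔT/T_C.
W_min = 61000 × 49.80/250.35 = 12130 kJ.

12130 kJ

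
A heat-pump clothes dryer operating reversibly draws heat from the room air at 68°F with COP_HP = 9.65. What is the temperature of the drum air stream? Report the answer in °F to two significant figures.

130 °F

COP_HP = T_H/(T_H − T_C) rearranges to T_H = COP·T_C/(COP − 1).
With T_C = 293.15 K, T_H = 9.65 × 293.15/8.650 = 327.04 K.
Converting, 327.04 K = 129.00°F.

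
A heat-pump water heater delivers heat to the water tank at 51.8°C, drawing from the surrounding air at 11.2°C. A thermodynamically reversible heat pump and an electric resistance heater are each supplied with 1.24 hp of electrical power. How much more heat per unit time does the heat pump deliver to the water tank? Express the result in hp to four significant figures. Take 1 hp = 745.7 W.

8.685 hp

In absolute terms T_C = 284.35 K and T_H = 324.95 K, so ΔT = 40.60 K.
COP_Carnot = T_H/ΔT = 324.95/40.60 = 8.004.
The heat pump delivers Q̇_H = COP × Ẇ = 9.925 hp; the resistance heater delivers Ẇ = 1.240 hp.
Extra = (COP − 1)·Ẇ = 8.685 hp.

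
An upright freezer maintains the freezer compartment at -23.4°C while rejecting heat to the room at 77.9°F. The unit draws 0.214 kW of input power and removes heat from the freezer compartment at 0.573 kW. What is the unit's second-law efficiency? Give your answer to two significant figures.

0.52

COP_actual = Q̇_C/Ẇ = 0.5730/0.2140 = 2.678.
In absolute terms T_C = 249.75 K and T_H = 298.65 K, so ΔT = 48.90 K.
COP_Carnot = T_C/ΔT = 249.75/48.90 = 5.107.
η_II = COP_actual/COP_Carnot = 2.678/5.107 = 0.5243.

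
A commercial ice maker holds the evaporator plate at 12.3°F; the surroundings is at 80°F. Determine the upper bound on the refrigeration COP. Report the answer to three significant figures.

6.97

In absolute terms T_C = 262.21 K and T_H = 299.82 K, so ΔT = 37.61 K.
For a reversible cycle, COP_Carnot = T_C/ΔT = 262.21/37.61 = 6.971.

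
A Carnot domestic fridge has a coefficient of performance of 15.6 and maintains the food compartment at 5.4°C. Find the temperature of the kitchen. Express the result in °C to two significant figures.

23 °C

COP_R = T_C/(T_H − T_C) gives T_H − T_C = T_C/COP.
With T_C = 278.55 K, T_H = 278.55 × (1 + 1/15.6) = 296.41 K.
Converting, 296.41 K = 23.26°C.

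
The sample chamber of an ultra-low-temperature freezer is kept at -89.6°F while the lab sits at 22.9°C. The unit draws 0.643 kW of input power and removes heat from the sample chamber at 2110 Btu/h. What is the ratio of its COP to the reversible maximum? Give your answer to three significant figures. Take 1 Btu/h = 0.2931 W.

Converting, Q̇_C = 2110 Btu/h = 0.6184 kW, so COP_actual = Q̇_C/Ẇ = 0.6184/0.6430 = 0.9618.
In absolute terms T_C = 205.59 K and T_H = 296.05 K, so ΔT = 90.46 K.
COP_Carnot = T_C/ΔT = 205.59/90.46 = 2.273.
η_II = COP_actual/COP_Carnot = 0.9618/2.273 = 0.4232.

0.423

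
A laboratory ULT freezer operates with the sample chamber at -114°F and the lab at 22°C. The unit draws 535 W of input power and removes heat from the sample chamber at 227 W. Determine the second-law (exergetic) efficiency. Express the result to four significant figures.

COP_actual = Q̇_C/Ẇ = 227.0/535.0 = 0.4243.
In absolute terms T_C = 192.04 K and T_H = 295.15 K, so ΔT = 103.1 K.
COP_Carnot = T_C/ΔT = 192.04/103.1 = 1.862.
η_II = COP_actual/COP_Carnot = 0.4243/1.862 = 0.2278.

0.2278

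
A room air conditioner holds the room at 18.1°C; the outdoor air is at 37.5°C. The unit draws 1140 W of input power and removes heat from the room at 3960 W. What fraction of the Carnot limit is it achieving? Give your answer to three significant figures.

0.231

COP_actual = Q̇_C/Ẇ = 3960/1140 = 3.474.
In absolute terms T_C = 291.25 K and T_H = 310.65 K, so ΔT = 19.40 K.
COP_Carnot = T_C/ΔT = 291.25/19.40 = 15.01.
η_II = COP_actual/COP_Carnot = 3.474/15.01 = 0.2314.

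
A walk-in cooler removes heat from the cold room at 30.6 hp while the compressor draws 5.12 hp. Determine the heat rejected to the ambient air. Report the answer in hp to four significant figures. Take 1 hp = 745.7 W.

35.72 hp

For a cyclic device the first law requires Q̇_H = Q̇_C + Ẇ.
Q̇_H = Q̇_C + Ẇ = 35.72 hp.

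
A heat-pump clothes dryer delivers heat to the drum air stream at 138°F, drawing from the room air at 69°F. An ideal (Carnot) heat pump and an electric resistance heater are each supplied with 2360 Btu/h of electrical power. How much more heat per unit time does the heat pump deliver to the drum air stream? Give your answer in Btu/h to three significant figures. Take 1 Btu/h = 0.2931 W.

18100 Btu/h

In absolute terms T_C = 293.71 K and T_H = 332.04 K, so ΔT = 38.33 K.
COP_Carnot = T_H/ΔT = 332.04/38.33 = 8.662.
The heat pump delivers Q̇_H = COP × Ẇ = 20440 Btu/h; the resistance heater delivers Ẇ = 2360 Btu/h.
Extra = (COP − 1)·Ẇ = 18080 Btu/h.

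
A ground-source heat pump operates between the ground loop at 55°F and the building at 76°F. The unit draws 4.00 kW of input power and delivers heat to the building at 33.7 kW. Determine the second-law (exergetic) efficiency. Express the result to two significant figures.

COP_actual = Q̇_H/Ẇ = 33.70/4.000 = 8.425.
In absolute terms T_C = 285.93 K and T_H = 297.59 K, so ΔT = 11.67 K.
COP_Carnot = T_H/ΔT = 297.59/11.67 = 25.51.
η_II = COP_actual/COP_Carnot = 8.425/25.51 = 0.3303.

0.33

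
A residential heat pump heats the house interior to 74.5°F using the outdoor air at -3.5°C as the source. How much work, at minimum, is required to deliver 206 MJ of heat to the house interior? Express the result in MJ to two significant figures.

In absolute terms T_C = 269.65 K and T_H = 296.76 K, so ΔT = 27.11 K.
The reversible limit is COP_HP = T_H/ΔT = 10.95, so W_min = Q_H/COP = Q_H·ΔT/T_H.
W_min = 206.0 × 27.11/296.76 = 18.82 MJ.

19 MJ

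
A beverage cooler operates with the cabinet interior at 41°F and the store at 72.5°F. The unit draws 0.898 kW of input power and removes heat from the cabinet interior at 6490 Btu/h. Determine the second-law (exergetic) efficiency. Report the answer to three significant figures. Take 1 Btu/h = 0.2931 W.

0.133

Converting, Q̇_C = 6490 Btu/h = 1.902 kW, so COP_actual = Q̇_C/Ẇ = 1.902/0.8980 = 2.118.
In absolute terms T_C = 278.15 K and T_H = 295.65 K, so ΔT = 17.50 K.
COP_Carnot = T_C/ΔT = 278.15/17.50 = 15.89.
η_II = COP_actual/COP_Carnot = 2.118/15.89 = 0.1333.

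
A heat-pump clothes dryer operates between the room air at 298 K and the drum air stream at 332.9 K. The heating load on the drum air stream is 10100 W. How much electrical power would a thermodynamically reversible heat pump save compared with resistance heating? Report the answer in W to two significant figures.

The reservoir spacing is ΔT = 332.9 − 298 = 34.90 K.
COP_Carnot = T_H/ΔT = 332.90/34.90 = 9.539.
Resistance heating needs Ẇ_res = Q̇_H = 10100 W; the reversible heat pump needs only Ẇ_hp = Q̇_H/COP = 1059 W.
Saving = 10100 − 1059 = 9041 W.

9000 W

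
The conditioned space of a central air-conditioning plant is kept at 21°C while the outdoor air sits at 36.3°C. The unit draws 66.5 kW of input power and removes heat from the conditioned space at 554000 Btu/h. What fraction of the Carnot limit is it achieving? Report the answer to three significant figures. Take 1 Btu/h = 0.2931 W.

Converting, Q̇_C = 554000 Btu/h = 162.4 kW, so COP_actual = Q̇_C/Ẇ = 162.4/66.50 = 2.442.
In absolute terms T_C = 294.15 K and T_H = 309.45 K, so ΔT = 15.30 K.
COP_Carnot = T_C/ΔT = 294.15/15.30 = 19.23.
η_II = COP_actual/COP_Carnot = 2.442/19.23 = 0.1270.

0.127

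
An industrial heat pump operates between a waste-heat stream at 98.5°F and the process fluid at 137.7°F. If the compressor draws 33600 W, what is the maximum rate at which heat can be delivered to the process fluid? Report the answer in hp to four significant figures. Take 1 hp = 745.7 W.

In absolute terms T_C = 310.09 K and T_H = 331.87 K, so ΔT = 21.78 K.
COP_Carnot = T_H/ΔT = 331.87/21.78 = 15.24.
Q̇_max = COP_Carnot × Ẇ = 15.24 × 33600 W = 512000 W = 686.6 hp.

686.6 hp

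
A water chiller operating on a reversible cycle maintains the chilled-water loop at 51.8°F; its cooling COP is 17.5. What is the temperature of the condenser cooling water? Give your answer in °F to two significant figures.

81 °F

COP_R = T_C/(T_H − T_C) gives T_H − T_C = T_C/COP.
With T_C = 284.15 K, T_H = 284.15 × (1 + 1/17.5) = 300.39 K.
Converting, 300.39 K = 81.03°F.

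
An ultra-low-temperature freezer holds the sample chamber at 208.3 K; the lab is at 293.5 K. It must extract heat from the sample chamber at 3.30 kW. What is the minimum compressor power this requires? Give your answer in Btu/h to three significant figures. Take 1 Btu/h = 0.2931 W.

The reservoir spacing is ΔT = 293.5 − 208.3 = 85.20 K.
COP_Carnot = T_C/ΔT = 208.30/85.20 = 2.445.
Ẇ_min = Q̇/COP_Carnot = 3.300/2.445 = 1.350 kW = 4605 Btu/h.

4610 Btu/h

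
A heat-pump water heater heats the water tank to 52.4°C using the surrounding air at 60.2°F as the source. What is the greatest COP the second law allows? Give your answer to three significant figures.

8.86

In absolute terms T_C = 288.82 K and T_H = 325.55 K, so ΔT = 36.73 K.
For a reversible cycle, COP_Carnot = T_H/ΔT = 325.55/36.73 = 8.863.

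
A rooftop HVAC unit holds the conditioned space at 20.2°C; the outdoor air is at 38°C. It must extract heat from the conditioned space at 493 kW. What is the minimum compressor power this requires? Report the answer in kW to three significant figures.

29.9 kW

In absolute terms T_C = 293.35 K and T_H = 311.15 K, so ΔT = 17.80 K.
COP_Carnot = T_C/ΔT = 293.35/17.80 = 16.48.
Ẇ_min = Q̇/COP_Carnot = 493.0/16.48 = 29.91 kW.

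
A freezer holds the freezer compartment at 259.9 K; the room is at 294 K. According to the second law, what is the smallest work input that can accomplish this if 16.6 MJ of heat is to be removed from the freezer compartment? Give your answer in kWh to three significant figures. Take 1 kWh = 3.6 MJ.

0.605 kWh

The reservoir spacing is ΔT = 294 − 259.9 = 34.10 K.
The reversible limit is COP_R = T_C/ΔT = 7.622, so W_min = Q_C/COP = Q_C·ΔT/T_C.
W_min = 16.60 × 34.10/259.90 = 2.178 MJ = 0.6050 kWh.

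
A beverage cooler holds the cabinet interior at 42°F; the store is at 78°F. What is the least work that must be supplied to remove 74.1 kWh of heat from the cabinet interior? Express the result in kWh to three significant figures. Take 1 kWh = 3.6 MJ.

5.32 kWh

In absolute terms T_C = 278.71 K and T_H = 298.71 K, so ΔT = 20.00 K.
The reversible limit is COP_R = T_C/ΔT = 13.94, so W_min = Q_C/COP = Q_C·ΔT/T_C.
W_min = 74.10 × 20.00/278.71 = 5.317 kWh.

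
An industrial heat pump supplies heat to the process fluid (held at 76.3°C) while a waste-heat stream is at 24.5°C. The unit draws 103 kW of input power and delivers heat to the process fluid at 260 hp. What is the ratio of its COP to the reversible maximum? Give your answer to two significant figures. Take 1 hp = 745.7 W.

Converting, Q̇_H = 260.0 hp = 193.9 kW, so COP_actual = Q̇_H/Ẇ = 193.9/103.0 = 1.882.
In absolute terms T_C = 297.65 K and T_H = 349.45 K, so ΔT = 51.80 K.
COP_Carnot = T_H/ΔT = 349.45/51.80 = 6.746.
η_II = COP_actual/COP_Carnot = 1.882/6.746 = 0.2790.

0.28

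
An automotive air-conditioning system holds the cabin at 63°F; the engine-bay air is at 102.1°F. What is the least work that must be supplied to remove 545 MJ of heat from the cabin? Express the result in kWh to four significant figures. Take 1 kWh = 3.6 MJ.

11.33 kWh

In absolute terms T_C = 290.37 K and T_H = 312.09 K, so ΔT = 21.72 K.
The reversible limit is COP_R = T_C/ΔT = 13.37, so W_min = Q_C/COP = Q_C·ΔT/T_C.
W_min = 545.0 × 21.72/290.37 = 40.77 MJ = 11.33 kWh.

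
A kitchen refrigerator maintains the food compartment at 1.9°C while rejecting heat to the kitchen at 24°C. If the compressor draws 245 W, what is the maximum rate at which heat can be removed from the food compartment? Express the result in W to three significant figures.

3050 W

In absolute terms T_C = 275.05 K and T_H = 297.15 K, so ΔT = 22.10 K.
COP_Carnot = T_C/ΔT = 275.05/22.10 = 12.45.
Q̇_max = COP_Carnot × Ẇ = 12.45 × 245.0 W = 3049 W.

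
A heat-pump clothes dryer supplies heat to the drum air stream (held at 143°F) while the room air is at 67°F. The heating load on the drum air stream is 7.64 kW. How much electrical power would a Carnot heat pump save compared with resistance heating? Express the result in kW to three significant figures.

In absolute terms T_C = 292.59 K and T_H = 334.82 K, so ΔT = 42.22 K.
COP_Carnot = T_H/ΔT = 334.82/42.22 = 7.930.
Resistance heating needs Ẇ_res = Q̇_H = 7.640 kW; the reversible heat pump needs only Ẇ_hp = Q̇_H/COP = 0.9634 kW.
Saving = 7.640 − 0.9634 = 6.677 kW.

6.68 kW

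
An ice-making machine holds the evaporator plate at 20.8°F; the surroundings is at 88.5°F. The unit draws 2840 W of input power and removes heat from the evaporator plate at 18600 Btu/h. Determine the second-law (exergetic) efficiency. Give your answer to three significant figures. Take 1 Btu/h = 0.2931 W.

0.270

Converting, Q̇_C = 18600 Btu/h = 5452 W, so COP_actual = Q̇_C/Ẇ = 5452/2840 = 1.920.
In absolute terms T_C = 266.93 K and T_H = 304.54 K, so ΔT = 37.61 K.
COP_Carnot = T_C/ΔT = 266.93/37.61 = 7.097.
η_II = COP_actual/COP_Carnot = 1.920/7.097 = 0.2705.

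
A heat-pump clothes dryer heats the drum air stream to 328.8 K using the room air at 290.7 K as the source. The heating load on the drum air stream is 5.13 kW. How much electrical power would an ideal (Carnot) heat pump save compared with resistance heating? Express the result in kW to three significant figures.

4.54 kW

The reservoir spacing is ΔT = 328.8 − 290.7 = 38.10 K.
COP_Carnot = T_H/ΔT = 328.80/38.10 = 8.630.
Resistance heating needs Ẇ_res = Q̇_H = 5.130 kW; the reversible heat pump needs only Ẇ_hp = Q̇_H/COP = 0.5944 kW.
Saving = 5.130 − 0.5944 = 4.536 kW.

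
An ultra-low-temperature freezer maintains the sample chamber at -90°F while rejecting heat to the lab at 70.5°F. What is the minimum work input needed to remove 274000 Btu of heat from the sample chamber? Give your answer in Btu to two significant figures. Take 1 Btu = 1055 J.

In absolute terms T_C = 205.37 K and T_H = 294.54 K, so ΔT = 89.17 K.
The reversible limit is COP_R = T_C/ΔT = 2.303, so W_min = Q_C/COP = Q_C·ΔT/T_C.
W_min = 274000 × 89.17/205.37 = 119000 Btu.

120000 Btu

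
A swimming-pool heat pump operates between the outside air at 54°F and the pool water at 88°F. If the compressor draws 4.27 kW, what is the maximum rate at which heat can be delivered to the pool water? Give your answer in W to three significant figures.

In absolute terms T_C = 285.37 K and T_H = 304.26 K, so ΔT = 18.89 K.
COP_Carnot = T_H/ΔT = 304.26/18.89 = 16.11.
Q̇_max = COP_Carnot × Ẇ = 16.11 × 4.270 kW = 68.78 kW = 68780 W.

68800 W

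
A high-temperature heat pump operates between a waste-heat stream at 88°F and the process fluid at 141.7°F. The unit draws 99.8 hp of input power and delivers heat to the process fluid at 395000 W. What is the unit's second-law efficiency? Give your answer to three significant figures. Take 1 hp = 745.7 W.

0.474

Converting, Q̇_H = 395000 W = 529.7 hp, so COP_actual = Q̇_H/Ẇ = 529.7/99.80 = 5.308.
In absolute terms T_C = 304.26 K and T_H = 334.09 K, so ΔT = 29.83 K.
COP_Carnot = T_H/ΔT = 334.09/29.83 = 11.20.
η_II = COP_actual/COP_Carnot = 5.308/11.20 = 0.4740.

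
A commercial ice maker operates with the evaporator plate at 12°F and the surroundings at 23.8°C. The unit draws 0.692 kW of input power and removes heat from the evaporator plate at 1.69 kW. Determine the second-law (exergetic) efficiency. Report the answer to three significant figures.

0.325

COP_actual = Q̇_C/Ẇ = 1.690/0.6920 = 2.442.
In absolute terms T_C = 262.04 K and T_H = 296.95 K, so ΔT = 34.91 K.
COP_Carnot = T_C/ΔT = 262.04/34.91 = 7.506.
η_II = COP_actual/COP_Carnot = 2.442/7.506 = 0.3254.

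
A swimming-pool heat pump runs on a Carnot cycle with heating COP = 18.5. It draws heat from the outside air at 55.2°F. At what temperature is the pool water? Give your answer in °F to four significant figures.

84.62 °F

COP_HP = T_H/(T_H − T_C) rearranges to T_H = COP·T_C/(COP − 1).
With T_C = 286.04 K, T_H = 18.5 × 286.04/17.50 = 302.38 K.
Converting, 302.38 K = 84.62°F.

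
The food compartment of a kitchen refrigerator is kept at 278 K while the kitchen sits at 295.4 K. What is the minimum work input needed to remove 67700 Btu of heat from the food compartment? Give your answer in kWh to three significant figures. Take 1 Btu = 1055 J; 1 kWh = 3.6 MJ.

1.24 kWh

The reservoir spacing is ΔT = 295.4 − 278 = 17.40 K.
The reversible limit is COP_R = T_C/ΔT = 15.98, so W_min = Q_C/COP = Q_C·ΔT/T_C.
W_min = 67700 × 17.40/278.00 = 4237 Btu = 1.242 kWh.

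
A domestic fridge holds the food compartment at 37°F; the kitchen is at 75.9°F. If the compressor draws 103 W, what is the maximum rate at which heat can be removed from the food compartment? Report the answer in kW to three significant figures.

1.32 kW

In absolute terms T_C = 275.93 K and T_H = 297.54 K, so ΔT = 21.61 K.
COP_Carnot = T_C/ΔT = 275.93/21.61 = 12.77.
Q̇_max = COP_Carnot × Ẇ = 12.77 × 103.0 W = 1315 W = 1.315 kW.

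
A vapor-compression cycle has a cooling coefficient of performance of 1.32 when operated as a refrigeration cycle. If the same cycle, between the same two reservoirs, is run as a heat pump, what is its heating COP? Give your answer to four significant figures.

2.320

The first law on one cycle gives Q_H = Q_C + W, so Q_H/W = Q_C/W + 1.
COP_HP = COP_R + 1 = 1.32 + 1 = 2.32.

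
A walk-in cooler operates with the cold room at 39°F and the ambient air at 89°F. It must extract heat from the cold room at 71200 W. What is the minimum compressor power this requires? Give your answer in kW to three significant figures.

In absolute terms T_C = 277.04 K and T_H = 304.82 K, so ΔT = 27.78 K.
COP_Carnot = T_C/ΔT = 277.04/27.78 = 9.973.
Ẇ_min = Q̇/COP_Carnot = 71200/9.973 = 7139 W = 7.139 kW.

7.14 kW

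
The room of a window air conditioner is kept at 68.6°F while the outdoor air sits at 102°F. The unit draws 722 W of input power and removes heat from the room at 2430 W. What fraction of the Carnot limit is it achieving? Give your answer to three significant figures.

COP_actual = Q̇_C/Ẇ = 2430/722.0 = 3.366.
In absolute terms T_C = 293.48 K and T_H = 312.04 K, so ΔT = 18.56 K.
COP_Carnot = T_C/ΔT = 293.48/18.56 = 15.82.
η_II = COP_actual/COP_Carnot = 3.366/15.82 = 0.2128.

0.213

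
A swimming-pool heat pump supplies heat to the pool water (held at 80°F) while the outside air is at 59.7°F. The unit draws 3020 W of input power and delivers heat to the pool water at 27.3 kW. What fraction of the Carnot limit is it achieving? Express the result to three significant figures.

0.340

Converting, Q̇_H = 27.30 kW = 27300 W, so COP_actual = Q̇_H/Ẇ = 27300/3020 = 9.040.
In absolute terms T_C = 288.54 K and T_H = 299.82 K, so ΔT = 11.28 K.
COP_Carnot = T_H/ΔT = 299.82/11.28 = 26.58.
η_II = COP_actual/COP_Carnot = 9.040/26.58 = 0.3400.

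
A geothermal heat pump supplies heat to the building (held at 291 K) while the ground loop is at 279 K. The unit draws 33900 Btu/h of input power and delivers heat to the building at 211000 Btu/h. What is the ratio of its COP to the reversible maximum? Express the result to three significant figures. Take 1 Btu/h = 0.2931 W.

0.257

COP_actual = Q̇_H/Ẇ = 211000/33900 = 6.224.
The reservoir spacing is ΔT = 291 − 279 = 12.00 K.
COP_Carnot = T_H/ΔT = 291.00/12.00 = 24.25.
η_II = COP_actual/COP_Carnot = 6.224/24.25 = 0.2567.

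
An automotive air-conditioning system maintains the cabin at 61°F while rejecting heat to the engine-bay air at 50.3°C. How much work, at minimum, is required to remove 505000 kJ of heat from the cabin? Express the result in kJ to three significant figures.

59700 kJ

In absolute terms T_C = 289.26 K and T_H = 323.45 K, so ΔT = 34.19 K.
The reversible limit is COP_R = T_C/ΔT = 8.461, so W_min = Q_C/COP = Q_C·ΔT/T_C.
W_min = 505000 × 34.19/289.26 = 59690 kJ.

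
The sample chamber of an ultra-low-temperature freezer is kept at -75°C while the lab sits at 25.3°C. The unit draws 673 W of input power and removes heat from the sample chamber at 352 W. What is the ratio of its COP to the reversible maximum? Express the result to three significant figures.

COP_actual = Q̇_C/Ẇ = 352.0/673.0 = 0.5230.
In absolute terms T_C = 198.15 K and T_H = 298.45 K, so ΔT = 100.3 K.
COP_Carnot = T_C/ΔT = 198.15/100.3 = 1.976.
η_II = COP_actual/COP_Carnot = 0.5230/1.976 = 0.2647.

0.265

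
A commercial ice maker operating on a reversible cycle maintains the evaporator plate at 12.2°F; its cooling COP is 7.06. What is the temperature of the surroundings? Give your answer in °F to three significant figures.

COP_R = T_C/(T_H − T_C) gives T_H − T_C = T_C/COP.
With T_C = 262.15 K, T_H = 262.15 × (1 + 1/7.06) = 299.28 K.
Converting, 299.28 K = 79.04°F.

79.0 °F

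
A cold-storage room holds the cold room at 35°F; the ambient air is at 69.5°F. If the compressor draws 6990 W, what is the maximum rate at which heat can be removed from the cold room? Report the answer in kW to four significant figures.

In absolute terms T_C = 274.82 K and T_H = 293.98 K, so ΔT = 19.17 K.
COP_Carnot = T_C/ΔT = 274.82/19.17 = 14.34.
Q̇_max = COP_Carnot × Ẇ = 14.34 × 6990 W = 100200 W = 100.2 kW.

100.2 kW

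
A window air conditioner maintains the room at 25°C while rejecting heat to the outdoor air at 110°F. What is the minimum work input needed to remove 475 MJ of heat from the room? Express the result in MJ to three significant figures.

In absolute terms T_C = 298.15 K and T_H = 316.48 K, so ΔT = 18.33 K.
The reversible limit is COP_R = T_C/ΔT = 16.26, so W_min = Q_C/COP = Q_C·ΔT/T_C.
W_min = 475.0 × 18.33/298.15 = 29.21 MJ.

29.2 MJ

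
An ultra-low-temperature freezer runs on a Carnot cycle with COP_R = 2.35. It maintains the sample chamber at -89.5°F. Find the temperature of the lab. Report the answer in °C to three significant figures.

COP_R = T_C/(T_H − T_C) gives T_H − T_C = T_C/COP.
With T_C = 205.65 K, T_H = 205.65 × (1 + 1/2.35) = 293.16 K.
Converting, 293.16 K = 20.01°C.

20.0 °C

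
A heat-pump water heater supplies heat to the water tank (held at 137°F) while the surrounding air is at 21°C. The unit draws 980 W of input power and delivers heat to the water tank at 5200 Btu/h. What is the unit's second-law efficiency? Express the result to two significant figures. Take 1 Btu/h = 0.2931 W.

0.18

Converting, Q̇_H = 5200 Btu/h = 1524 W, so COP_actual = Q̇_H/Ẇ = 1524/980.0 = 1.555.
In absolute terms T_C = 294.15 K and T_H = 331.48 K, so ΔT = 37.33 K.
COP_Carnot = T_H/ΔT = 331.48/37.33 = 8.879.
η_II = COP_actual/COP_Carnot = 1.555/8.879 = 0.1752.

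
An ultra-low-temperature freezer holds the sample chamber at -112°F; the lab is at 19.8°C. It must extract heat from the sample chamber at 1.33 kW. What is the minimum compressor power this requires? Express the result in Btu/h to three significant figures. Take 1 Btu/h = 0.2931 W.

2340 Btu/h

In absolute terms T_C = 193.15 K and T_H = 292.95 K, so ΔT = 99.80 K.
COP_Carnot = T_C/ΔT = 193.15/99.80 = 1.935.
Ẇ_min = Q̇/COP_Carnot = 1.330/1.935 = 0.6872 kW = 2345 Btu/h.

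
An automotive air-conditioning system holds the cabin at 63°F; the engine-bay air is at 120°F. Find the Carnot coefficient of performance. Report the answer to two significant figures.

9.2

In absolute terms T_C = 290.37 K and T_H = 322.04 K, so ΔT = 31.67 K.
For a reversible cycle, COP_Carnot = T_C/ΔT = 290.37/31.67 = 9.170.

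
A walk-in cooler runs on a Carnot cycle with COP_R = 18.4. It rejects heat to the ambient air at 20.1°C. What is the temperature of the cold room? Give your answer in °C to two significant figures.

For a Carnot refrigerator COP_R = T_C/(T_H − T_C), so T_C = COP·T_H/(1 + COP).
With T_H = 293.25 K, T_C = 18.4 × 293.25/19.40 = 278.13 K.
Converting, 278.13 K = 4.98°C.

5.0 °C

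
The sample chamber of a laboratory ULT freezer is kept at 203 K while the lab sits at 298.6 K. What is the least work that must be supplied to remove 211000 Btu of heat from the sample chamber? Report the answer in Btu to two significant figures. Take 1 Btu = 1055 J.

The reservoir spacing is ΔT = 298.6 − 203 = 95.60 K.
The reversible limit is COP_R = T_C/ΔT = 2.123, so W_min = Q_C/COP = Q_C·ΔT/T_C.
W_min = 211000 × 95.60/203.00 = 99370 Btu.

99000 Btu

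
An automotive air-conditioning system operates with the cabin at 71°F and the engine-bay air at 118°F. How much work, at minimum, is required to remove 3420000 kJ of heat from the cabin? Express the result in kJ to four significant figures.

302900 kJ

In absolute terms T_C = 294.82 K and T_H = 320.93 K, so ΔT = 26.11 K.
The reversible limit is COP_R = T_C/ΔT = 11.29, so W_min = Q_C/COP = Q_C·ΔT/T_C.
W_min = 3420000 × 26.11/294.82 = 302900 kJ.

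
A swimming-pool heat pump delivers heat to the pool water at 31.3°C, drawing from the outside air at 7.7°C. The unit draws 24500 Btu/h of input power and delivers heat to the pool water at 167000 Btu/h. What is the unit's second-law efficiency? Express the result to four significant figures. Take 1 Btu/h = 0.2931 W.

COP_actual = Q̇_H/Ẇ = 167000/24500 = 6.816.
In absolute terms T_C = 280.85 K and T_H = 304.45 K, so ΔT = 23.60 K.
COP_Carnot = T_H/ΔT = 304.45/23.60 = 12.90.
η_II = COP_actual/COP_Carnot = 6.816/12.90 = 0.5284.

0.5284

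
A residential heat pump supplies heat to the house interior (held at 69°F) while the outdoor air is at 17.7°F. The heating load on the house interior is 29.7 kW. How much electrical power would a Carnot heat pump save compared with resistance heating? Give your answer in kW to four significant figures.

26.82 kW

In absolute terms T_C = 265.21 K and T_H = 293.71 K, so ΔT = 28.50 K.
COP_Carnot = T_H/ΔT = 293.71/28.50 = 10.31.
Resistance heating needs Ẇ_res = Q̇_H = 29.70 kW; the reversible heat pump needs only Ẇ_hp = Q̇_H/COP = 2.882 kW.
Saving = 29.70 − 2.882 = 26.82 kW.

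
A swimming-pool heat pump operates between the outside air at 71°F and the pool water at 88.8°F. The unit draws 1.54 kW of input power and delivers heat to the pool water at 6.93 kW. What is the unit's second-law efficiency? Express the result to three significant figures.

COP_actual = Q̇_H/Ẇ = 6.930/1.540 = 4.500.
In absolute terms T_C = 294.82 K and T_H = 304.71 K, so ΔT = 9.889 K.
COP_Carnot = T_H/ΔT = 304.71/9.889 = 30.81.
η_II = COP_actual/COP_Carnot = 4.500/30.81 = 0.1460.

0.146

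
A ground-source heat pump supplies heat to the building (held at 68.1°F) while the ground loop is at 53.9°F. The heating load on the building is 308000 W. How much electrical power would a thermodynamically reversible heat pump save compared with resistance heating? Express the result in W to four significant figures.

In absolute terms T_C = 285.32 K and T_H = 293.21 K, so ΔT = 7.889 K.
COP_Carnot = T_H/ΔT = 293.21/7.889 = 37.17.
Resistance heating needs Ẇ_res = Q̇_H = 308000 W; the reversible heat pump needs only Ẇ_hp = Q̇_H/COP = 8287 W.
Saving = 308000 − 8287 = 299700 W.

299700 W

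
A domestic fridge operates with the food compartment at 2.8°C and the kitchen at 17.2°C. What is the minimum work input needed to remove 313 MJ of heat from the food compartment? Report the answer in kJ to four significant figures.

16330 kJ

In absolute terms T_C = 275.95 K and T_H = 290.35 K, so ΔT = 14.40 K.
The reversible limit is COP_R = T_C/ΔT = 19.16, so W_min = Q_C/COP = Q_C·ΔT/T_C.
W_min = 313.0 × 14.40/275.95 = 16.33 MJ = 16330 kJ.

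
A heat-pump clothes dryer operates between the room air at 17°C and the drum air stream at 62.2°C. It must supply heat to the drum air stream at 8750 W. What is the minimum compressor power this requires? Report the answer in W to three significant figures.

In absolute terms T_C = 290.15 K and T_H = 335.35 K, so ΔT = 45.20 K.
COP_Carnot = T_H/ΔT = 335.35/45.20 = 7.419.
Ẇ_min = Q̇/COP_Carnot = 8750/7.419 = 1179 W.

1180 W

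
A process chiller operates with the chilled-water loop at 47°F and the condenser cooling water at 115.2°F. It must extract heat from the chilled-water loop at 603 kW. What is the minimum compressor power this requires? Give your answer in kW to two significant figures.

81 kW

In absolute terms T_C = 281.48 K and T_H = 319.37 K, so ΔT = 37.89 K.
COP_Carnot = T_C/ΔT = 281.48/37.89 = 7.429.
Ẇ_min = Q̇/COP_Carnot = 603.0/7.429 = 81.17 kW.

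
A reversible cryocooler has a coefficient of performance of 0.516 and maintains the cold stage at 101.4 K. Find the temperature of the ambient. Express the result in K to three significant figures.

COP_R = T_C/(T_H − T_C) gives T_H − T_C = T_C/COP.
With T_C = 101.40 K, T_H = 101.40 × (1 + 1/0.516) = 297.91 K.

298 K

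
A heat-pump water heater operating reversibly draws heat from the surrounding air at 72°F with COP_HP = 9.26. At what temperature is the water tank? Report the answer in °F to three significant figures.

136 °F

COP_HP = T_H/(T_H − T_C) rearranges to T_H = COP·T_C/(COP − 1).
With T_C = 295.37 K, T_H = 9.26 × 295.37/8.260 = 331.13 K.
Converting, 331.13 K = 136.37°F.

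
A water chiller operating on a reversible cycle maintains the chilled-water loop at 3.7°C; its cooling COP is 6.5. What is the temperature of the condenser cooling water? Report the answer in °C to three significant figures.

46.3 °C

COP_R = T_C/(T_H − T_C) gives T_H − T_C = T_C/COP.
With T_C = 276.85 K, T_H = 276.85 × (1 + 1/6.5) = 319.44 K.
Converting, 319.44 K = 46.29°C.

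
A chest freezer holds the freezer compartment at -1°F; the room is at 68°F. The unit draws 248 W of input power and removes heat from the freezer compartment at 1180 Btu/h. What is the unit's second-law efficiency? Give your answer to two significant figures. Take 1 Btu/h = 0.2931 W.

Converting, Q̇_C = 1180 Btu/h = 345.9 W, so COP_actual = Q̇_C/Ẇ = 345.9/248.0 = 1.395.
In absolute terms T_C = 254.82 K and T_H = 293.15 K, so ΔT = 38.33 K.
COP_Carnot = T_C/ΔT = 254.82/38.33 = 6.647.
η_II = COP_actual/COP_Carnot = 1.395/6.647 = 0.2098.

0.21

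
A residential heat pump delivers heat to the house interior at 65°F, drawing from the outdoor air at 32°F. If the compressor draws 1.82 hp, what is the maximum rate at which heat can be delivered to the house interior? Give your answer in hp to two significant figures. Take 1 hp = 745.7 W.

29 hp

In absolute terms T_C = 273.15 K and T_H = 291.48 K, so ΔT = 18.33 K.
COP_Carnot = T_H/ΔT = 291.48/18.33 = 15.90.
Q̇_max = COP_Carnot × Ẇ = 15.90 × 1.820 hp = 28.94 hp.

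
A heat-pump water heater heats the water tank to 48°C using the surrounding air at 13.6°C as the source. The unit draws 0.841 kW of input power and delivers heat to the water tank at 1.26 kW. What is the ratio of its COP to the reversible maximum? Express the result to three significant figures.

COP_actual = Q̇_H/Ẇ = 1.260/0.8410 = 1.498.
In absolute terms T_C = 286.75 K and T_H = 321.15 K, so ΔT = 34.40 K.
COP_Carnot = T_H/ΔT = 321.15/34.40 = 9.336.
η_II = COP_actual/COP_Carnot = 1.498/9.336 = 0.1605.

0.160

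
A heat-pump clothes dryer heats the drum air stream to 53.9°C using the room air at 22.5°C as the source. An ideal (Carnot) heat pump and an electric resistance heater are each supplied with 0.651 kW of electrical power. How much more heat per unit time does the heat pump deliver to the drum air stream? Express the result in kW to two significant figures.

6.1 kW

In absolute terms T_C = 295.65 K and T_H = 327.05 K, so ΔT = 31.40 K.
COP_Carnot = T_H/ΔT = 327.05/31.40 = 10.42.
The heat pump delivers Q̇_H = COP × Ẇ = 6.781 kW; the resistance heater delivers Ẇ = 0.6510 kW.
Extra = (COP − 1)·Ẇ = 6.130 kW.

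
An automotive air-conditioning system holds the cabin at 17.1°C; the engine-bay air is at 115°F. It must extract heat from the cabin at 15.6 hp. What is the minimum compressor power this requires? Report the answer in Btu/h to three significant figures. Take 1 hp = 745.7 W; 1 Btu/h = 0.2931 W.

In absolute terms T_C = 290.25 K and T_H = 319.26 K, so ΔT = 29.01 K.
COP_Carnot = T_C/ΔT = 290.25/29.01 = 10.00.
Ẇ_min = Q̇/COP_Carnot = 15.60/10.00 = 1.559 hp = 3967 Btu/h.

3970 Btu/h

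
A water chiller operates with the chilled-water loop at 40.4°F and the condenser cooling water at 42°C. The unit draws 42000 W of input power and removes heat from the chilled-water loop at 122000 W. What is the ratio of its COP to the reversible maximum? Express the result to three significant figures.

COP_actual = Q̇_C/Ẇ = 122000/42000 = 2.905.
In absolute terms T_C = 277.82 K and T_H = 315.15 K, so ΔT = 37.33 K.
COP_Carnot = T_C/ΔT = 277.82/37.33 = 7.442.
η_II = COP_actual/COP_Carnot = 2.905/7.442 = 0.3903.

0.390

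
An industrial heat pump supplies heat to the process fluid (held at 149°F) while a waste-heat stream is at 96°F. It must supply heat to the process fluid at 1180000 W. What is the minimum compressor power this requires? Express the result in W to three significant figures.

In absolute terms T_C = 308.71 K and T_H = 338.15 K, so ΔT = 29.44 K.
COP_Carnot = T_H/ΔT = 338.15/29.44 = 11.48.
Ẇ_min = Q̇/COP_Carnot = 1180000/11.48 = 102700 W.

103000 W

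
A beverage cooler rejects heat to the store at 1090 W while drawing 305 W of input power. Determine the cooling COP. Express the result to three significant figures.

2.57

The first law gives Q̇_H = Q̇_C + Ẇ, so the three rates are Q̇_C = 785.0, Q̇_H = 1090, Ẇ = 305.0 W.
COP_R = Q̇_C/Ẇ = 785.0/305.0 = 2.574.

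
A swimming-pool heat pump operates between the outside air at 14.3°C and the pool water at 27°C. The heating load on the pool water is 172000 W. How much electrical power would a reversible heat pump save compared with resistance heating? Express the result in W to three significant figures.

In absolute terms T_C = 287.45 K and T_H = 300.15 K, so ΔT = 12.70 K.
COP_Carnot = T_H/ΔT = 300.15/12.70 = 23.63.
Resistance heating needs Ẇ_res = Q̇_H = 172000 W; the reversible heat pump needs only Ẇ_hp = Q̇_H/COP = 7278 W.
Saving = 172000 − 7278 = 164700 W.

165000 W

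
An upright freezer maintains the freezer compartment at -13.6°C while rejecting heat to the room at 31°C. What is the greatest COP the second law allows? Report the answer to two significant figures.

5.8

In absolute terms T_C = 259.55 K and T_H = 304.15 K, so ΔT = 44.60 K.
For a reversible cycle, COP_Carnot = T_C/ΔT = 259.55/44.60 = 5.820.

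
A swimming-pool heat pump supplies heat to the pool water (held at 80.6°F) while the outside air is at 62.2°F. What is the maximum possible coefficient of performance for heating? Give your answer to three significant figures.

29.4

In absolute terms T_C = 289.93 K and T_H = 300.15 K, so ΔT = 10.22 K.
For a reversible cycle, COP_Carnot = T_H/ΔT = 300.15/10.22 = 29.36.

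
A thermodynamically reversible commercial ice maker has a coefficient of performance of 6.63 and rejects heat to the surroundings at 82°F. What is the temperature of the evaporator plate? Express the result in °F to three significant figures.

For a Carnot refrigerator COP_R = T_C/(T_H − T_C), so T_C = COP·T_H/(1 + COP).
With T_H = 300.93 K, T_C = 6.63 × 300.93/7.630 = 261.49 K.
Converting, 261.49 K = 11.01°F.

11.0 °F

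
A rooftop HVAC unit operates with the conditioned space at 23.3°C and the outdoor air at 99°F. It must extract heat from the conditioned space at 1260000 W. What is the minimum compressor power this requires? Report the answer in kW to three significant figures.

59.2 kW

In absolute terms T_C = 296.45 K and T_H = 310.37 K, so ΔT = 13.92 K.
COP_Carnot = T_C/ΔT = 296.45/13.92 = 21.29.
Ẇ_min = Q̇/COP_Carnot = 1260000/21.29 = 59170 W = 59.17 kW.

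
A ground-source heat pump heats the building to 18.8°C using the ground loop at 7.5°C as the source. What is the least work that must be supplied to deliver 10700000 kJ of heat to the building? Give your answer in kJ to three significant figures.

414000 kJ

In absolute terms T_C = 280.65 K and T_H = 291.95 K, so ΔT = 11.30 K.
The reversible limit is COP_HP = T_H/ΔT = 25.84, so W_min = Q_H/COP = Q_H·ΔT/T_H.
W_min = 10700000 × 11.30/291.95 = 414100 kJ.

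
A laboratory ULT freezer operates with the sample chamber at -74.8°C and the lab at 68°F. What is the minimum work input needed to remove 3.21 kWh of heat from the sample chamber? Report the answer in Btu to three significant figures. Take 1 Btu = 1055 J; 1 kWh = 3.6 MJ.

5240 Btu

In absolute terms T_C = 198.35 K and T_H = 293.15 K, so ΔT = 94.80 K.
The reversible limit is COP_R = T_C/ΔT = 2.092, so W_min = Q_C/COP = Q_C·ΔT/T_C.
W_min = 3.210 × 94.80/198.35 = 1.534 kWh = 5235 Btu.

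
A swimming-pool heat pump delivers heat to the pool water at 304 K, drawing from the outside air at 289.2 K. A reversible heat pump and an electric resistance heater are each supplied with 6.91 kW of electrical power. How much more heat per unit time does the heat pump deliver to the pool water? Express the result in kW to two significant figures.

140 kW

The reservoir spacing is ΔT = 304 − 289.2 = 14.80 K.
COP_Carnot = T_H/ΔT = 304.00/14.80 = 20.54.
The heat pump delivers Q̇_H = COP × Ẇ = 141.9 kW; the resistance heater delivers Ẇ = 6.910 kW.
Extra = (COP − 1)·Ẇ = 135.0 kW.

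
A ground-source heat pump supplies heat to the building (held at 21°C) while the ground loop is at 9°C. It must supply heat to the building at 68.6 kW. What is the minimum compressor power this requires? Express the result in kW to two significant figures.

2.8 kW

In absolute terms T_C = 282.15 K and T_H = 294.15 K, so ΔT = 12.00 K.
COP_Carnot = T_H/ΔT = 294.15/12.00 = 24.51.
Ẇ_min = Q̇/COP_Carnot = 68.60/24.51 = 2.799 kW.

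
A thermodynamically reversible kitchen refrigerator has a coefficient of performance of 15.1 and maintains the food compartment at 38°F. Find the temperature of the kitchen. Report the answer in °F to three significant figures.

71.0 °F

COP_R = T_C/(T_H − T_C) gives T_H − T_C = T_C/COP.
With T_C = 276.48 K, T_H = 276.48 × (1 + 1/15.1) = 294.79 K.
Converting, 294.79 K = 70.96°F.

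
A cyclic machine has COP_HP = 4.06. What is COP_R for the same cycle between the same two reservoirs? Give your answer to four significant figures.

Since Q_H = Q_C + W for any cycle, COP_R = Q_C/W = Q_H/W − 1.
COP_R = 4.06 − 1 = 3.06.

3.060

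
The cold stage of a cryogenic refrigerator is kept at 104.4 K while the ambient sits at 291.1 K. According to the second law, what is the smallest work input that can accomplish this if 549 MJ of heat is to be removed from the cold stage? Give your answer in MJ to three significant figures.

The reservoir spacing is ΔT = 291.1 − 104.4 = 186.7 K.
The reversible limit is COP_R = T_C/ΔT = 0.5592, so W_min = Q_C/COP = Q_C·ΔT/T_C.
W_min = 549.0 × 186.7/104.40 = 981.8 MJ.

982 MJ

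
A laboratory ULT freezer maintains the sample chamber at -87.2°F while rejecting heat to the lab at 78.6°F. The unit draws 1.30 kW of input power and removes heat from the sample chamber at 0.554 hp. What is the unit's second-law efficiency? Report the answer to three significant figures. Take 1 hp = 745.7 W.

Converting, Q̇_C = 0.5540 hp = 0.4131 kW, so COP_actual = Q̇_C/Ẇ = 0.4131/1.300 = 0.3178.
In absolute terms T_C = 206.93 K and T_H = 299.04 K, so ΔT = 92.11 K.
COP_Carnot = T_C/ΔT = 206.93/92.11 = 2.247.
η_II = COP_actual/COP_Carnot = 0.3178/2.247 = 0.1415.

0.141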